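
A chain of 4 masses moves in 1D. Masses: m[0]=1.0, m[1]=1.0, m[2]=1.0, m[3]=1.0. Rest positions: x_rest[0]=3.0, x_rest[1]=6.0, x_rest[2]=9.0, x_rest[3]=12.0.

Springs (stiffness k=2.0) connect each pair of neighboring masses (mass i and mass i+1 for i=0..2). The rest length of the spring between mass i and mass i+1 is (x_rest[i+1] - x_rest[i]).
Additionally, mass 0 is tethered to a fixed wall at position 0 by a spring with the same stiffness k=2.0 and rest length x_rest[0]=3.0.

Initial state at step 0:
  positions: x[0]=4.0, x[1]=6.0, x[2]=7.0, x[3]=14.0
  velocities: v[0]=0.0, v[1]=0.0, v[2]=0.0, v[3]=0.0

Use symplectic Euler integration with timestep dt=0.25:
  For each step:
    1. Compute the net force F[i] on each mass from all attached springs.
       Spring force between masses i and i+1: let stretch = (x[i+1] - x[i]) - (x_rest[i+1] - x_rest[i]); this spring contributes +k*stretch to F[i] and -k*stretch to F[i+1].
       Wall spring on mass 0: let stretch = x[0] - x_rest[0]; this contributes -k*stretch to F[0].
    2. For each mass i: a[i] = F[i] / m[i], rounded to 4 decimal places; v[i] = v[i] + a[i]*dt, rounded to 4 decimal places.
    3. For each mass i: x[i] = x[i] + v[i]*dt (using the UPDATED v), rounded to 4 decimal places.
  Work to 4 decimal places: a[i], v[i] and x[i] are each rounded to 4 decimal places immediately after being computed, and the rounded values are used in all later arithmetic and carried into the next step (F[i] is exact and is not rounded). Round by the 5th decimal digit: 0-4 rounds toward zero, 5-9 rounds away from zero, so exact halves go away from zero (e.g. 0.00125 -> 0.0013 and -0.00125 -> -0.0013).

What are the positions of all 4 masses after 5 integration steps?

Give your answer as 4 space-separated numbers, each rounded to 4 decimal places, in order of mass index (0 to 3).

Step 0: x=[4.0000 6.0000 7.0000 14.0000] v=[0.0000 0.0000 0.0000 0.0000]
Step 1: x=[3.7500 5.8750 7.7500 13.5000] v=[-1.0000 -0.5000 3.0000 -2.0000]
Step 2: x=[3.2969 5.7188 8.9844 12.6563] v=[-1.8125 -0.6250 4.9375 -3.3750]
Step 3: x=[2.7344 5.6680 10.2696 11.7286] v=[-2.2500 -0.2032 5.1407 -3.7110]
Step 4: x=[2.1968 5.8257 11.1620 10.9935] v=[-2.1504 0.6308 3.5694 -2.9405]
Step 5: x=[1.8382 6.1968 11.3663 10.6544] v=[-1.4344 1.4845 0.8170 -1.3563]

Answer: 1.8382 6.1968 11.3663 10.6544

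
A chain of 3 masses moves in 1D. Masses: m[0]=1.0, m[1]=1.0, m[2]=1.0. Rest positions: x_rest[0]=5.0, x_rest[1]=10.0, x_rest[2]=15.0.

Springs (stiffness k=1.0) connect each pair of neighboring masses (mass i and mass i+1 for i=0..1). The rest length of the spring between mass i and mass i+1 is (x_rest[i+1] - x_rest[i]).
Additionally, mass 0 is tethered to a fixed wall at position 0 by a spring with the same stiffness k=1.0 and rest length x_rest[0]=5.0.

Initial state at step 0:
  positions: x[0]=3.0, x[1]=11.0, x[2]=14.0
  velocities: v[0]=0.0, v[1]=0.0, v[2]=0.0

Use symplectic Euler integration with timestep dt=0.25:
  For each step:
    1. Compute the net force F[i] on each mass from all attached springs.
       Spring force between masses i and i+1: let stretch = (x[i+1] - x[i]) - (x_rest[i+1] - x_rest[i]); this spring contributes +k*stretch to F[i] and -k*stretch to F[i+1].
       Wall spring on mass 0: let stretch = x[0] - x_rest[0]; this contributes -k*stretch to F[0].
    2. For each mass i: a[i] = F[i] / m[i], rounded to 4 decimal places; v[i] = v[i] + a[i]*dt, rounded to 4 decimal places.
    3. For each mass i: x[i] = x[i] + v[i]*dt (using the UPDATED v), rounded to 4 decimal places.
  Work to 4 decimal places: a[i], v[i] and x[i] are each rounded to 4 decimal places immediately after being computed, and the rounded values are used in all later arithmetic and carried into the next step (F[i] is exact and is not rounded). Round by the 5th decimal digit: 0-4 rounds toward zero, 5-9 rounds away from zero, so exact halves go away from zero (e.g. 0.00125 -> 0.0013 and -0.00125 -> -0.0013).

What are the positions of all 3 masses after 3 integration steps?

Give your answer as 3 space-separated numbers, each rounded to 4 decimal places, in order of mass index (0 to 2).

Step 0: x=[3.0000 11.0000 14.0000] v=[0.0000 0.0000 0.0000]
Step 1: x=[3.3125 10.6875 14.1250] v=[1.2500 -1.2500 0.5000]
Step 2: x=[3.8789 10.1289 14.3477] v=[2.2656 -2.2344 0.8906]
Step 3: x=[4.5935 9.4434 14.6192] v=[2.8584 -2.7422 1.0859]

Answer: 4.5935 9.4434 14.6192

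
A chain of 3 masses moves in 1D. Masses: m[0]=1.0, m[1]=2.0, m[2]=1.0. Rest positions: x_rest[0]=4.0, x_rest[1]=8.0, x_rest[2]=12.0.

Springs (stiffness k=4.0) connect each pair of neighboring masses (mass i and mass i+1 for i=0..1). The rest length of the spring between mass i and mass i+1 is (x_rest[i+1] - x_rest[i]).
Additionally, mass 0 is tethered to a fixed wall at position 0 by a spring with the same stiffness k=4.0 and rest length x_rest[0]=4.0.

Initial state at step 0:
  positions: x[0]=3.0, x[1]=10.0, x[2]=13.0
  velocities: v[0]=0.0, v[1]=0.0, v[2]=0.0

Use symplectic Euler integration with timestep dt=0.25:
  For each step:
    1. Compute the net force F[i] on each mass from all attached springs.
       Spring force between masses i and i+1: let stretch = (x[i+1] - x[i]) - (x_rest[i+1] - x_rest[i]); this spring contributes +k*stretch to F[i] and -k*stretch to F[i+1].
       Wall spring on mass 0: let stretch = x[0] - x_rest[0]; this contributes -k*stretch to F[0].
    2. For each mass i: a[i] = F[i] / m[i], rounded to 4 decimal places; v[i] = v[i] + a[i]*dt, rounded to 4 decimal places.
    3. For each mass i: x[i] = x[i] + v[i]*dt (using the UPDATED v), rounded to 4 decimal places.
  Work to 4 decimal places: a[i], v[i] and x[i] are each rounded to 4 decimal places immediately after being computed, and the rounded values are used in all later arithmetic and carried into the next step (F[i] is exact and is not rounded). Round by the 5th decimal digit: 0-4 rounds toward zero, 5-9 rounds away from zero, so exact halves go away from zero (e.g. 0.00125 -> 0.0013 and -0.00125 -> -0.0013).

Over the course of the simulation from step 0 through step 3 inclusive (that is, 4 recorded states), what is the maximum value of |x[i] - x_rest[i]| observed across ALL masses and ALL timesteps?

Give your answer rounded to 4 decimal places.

Step 0: x=[3.0000 10.0000 13.0000] v=[0.0000 0.0000 0.0000]
Step 1: x=[4.0000 9.5000 13.2500] v=[4.0000 -2.0000 1.0000]
Step 2: x=[5.3750 8.7813 13.5625] v=[5.5000 -2.8750 1.2500]
Step 3: x=[6.2578 8.2344 13.6797] v=[3.5313 -2.1876 0.4688]
Max displacement = 2.2578

Answer: 2.2578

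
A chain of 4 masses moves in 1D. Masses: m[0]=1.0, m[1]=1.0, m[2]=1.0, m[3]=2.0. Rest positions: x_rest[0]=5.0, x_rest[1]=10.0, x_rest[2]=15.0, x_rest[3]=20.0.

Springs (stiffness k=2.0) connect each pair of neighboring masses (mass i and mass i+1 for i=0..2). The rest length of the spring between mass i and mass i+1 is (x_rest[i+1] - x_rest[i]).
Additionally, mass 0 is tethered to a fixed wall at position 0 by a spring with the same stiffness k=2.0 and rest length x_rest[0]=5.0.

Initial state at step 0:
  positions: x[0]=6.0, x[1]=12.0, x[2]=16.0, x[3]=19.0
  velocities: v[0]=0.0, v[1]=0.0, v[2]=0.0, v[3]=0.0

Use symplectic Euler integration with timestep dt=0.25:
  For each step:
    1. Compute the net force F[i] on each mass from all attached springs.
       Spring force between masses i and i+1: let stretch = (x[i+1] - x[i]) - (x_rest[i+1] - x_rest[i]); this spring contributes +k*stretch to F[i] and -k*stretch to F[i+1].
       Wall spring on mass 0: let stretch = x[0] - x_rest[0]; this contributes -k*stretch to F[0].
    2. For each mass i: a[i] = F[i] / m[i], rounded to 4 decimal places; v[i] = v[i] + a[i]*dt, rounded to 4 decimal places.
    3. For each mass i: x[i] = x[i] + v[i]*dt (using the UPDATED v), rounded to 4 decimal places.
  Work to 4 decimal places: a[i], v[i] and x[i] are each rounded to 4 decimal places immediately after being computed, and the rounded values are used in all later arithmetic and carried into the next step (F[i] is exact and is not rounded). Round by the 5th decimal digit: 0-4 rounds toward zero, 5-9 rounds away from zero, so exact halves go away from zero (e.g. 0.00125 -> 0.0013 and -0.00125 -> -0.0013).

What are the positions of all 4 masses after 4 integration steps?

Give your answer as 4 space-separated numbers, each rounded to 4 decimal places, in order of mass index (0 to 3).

Answer: 5.6219 10.1126 14.9829 20.0293

Derivation:
Step 0: x=[6.0000 12.0000 16.0000 19.0000] v=[0.0000 0.0000 0.0000 0.0000]
Step 1: x=[6.0000 11.7500 15.8750 19.1250] v=[0.0000 -1.0000 -0.5000 0.5000]
Step 2: x=[5.9688 11.2969 15.6406 19.3594] v=[-0.1250 -1.8125 -0.9375 0.9375]
Step 3: x=[5.8575 10.7207 15.3281 19.6739] v=[-0.4454 -2.3047 -1.2500 1.2578]
Step 4: x=[5.6219 10.1126 14.9829 20.0293] v=[-0.9426 -2.4326 -1.3808 1.4214]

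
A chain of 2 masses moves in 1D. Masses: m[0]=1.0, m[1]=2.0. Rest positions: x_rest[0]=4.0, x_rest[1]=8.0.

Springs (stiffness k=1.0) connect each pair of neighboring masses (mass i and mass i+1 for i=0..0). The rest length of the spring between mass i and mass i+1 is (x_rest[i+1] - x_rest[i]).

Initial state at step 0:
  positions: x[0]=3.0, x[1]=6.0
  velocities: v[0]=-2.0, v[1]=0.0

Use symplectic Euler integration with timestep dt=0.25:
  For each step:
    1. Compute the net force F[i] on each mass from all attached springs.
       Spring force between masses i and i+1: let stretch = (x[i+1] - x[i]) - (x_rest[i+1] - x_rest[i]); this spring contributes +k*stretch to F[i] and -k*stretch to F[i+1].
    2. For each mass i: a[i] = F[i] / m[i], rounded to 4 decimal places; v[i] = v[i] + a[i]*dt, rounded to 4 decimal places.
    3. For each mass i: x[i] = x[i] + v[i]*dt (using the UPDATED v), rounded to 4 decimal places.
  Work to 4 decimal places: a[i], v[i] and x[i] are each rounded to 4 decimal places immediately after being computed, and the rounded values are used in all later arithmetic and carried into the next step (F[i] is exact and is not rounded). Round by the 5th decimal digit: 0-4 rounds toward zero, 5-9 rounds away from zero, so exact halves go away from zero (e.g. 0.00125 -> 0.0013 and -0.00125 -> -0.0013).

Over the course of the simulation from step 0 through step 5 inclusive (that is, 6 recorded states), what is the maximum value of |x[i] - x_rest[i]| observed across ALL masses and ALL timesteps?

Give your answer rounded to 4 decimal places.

Answer: 3.6817

Derivation:
Step 0: x=[3.0000 6.0000] v=[-2.0000 0.0000]
Step 1: x=[2.4375 6.0313] v=[-2.2500 0.1250]
Step 2: x=[1.8496 6.0753] v=[-2.3516 0.1758]
Step 3: x=[1.2758 6.1122] v=[-2.2952 0.1476]
Step 4: x=[0.7543 6.1230] v=[-2.0861 0.0431]
Step 5: x=[0.3183 6.0910] v=[-1.7439 -0.1280]
Max displacement = 3.6817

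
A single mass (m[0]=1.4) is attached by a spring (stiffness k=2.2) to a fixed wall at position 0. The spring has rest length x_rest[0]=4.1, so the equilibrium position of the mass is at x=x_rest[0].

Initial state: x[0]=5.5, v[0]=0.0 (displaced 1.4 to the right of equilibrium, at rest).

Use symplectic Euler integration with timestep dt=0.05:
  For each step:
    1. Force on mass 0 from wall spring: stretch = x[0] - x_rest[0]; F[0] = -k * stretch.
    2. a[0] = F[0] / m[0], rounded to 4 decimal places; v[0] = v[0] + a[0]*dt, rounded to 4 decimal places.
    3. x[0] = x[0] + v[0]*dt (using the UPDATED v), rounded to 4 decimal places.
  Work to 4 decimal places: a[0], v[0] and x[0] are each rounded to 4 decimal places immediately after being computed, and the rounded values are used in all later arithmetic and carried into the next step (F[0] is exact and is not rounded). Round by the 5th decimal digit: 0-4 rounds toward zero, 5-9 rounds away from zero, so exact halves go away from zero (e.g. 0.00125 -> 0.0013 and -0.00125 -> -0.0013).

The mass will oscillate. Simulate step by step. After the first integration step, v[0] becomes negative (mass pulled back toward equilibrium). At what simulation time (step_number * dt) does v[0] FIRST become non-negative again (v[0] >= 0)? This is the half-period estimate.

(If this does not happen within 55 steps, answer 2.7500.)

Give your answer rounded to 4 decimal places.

Answer: 2.5500

Derivation:
Step 0: x=[5.5000] v=[0.0000]
Step 1: x=[5.4945] v=[-0.1100]
Step 2: x=[5.4835] v=[-0.2196]
Step 3: x=[5.4671] v=[-0.3283]
Step 4: x=[5.4453] v=[-0.4357]
Step 5: x=[5.4182] v=[-0.5414]
Step 6: x=[5.3860] v=[-0.6450]
Step 7: x=[5.3487] v=[-0.7460]
Step 8: x=[5.3065] v=[-0.8441]
Step 9: x=[5.2596] v=[-0.9389]
Step 10: x=[5.2081] v=[-1.0300]
Step 11: x=[5.1522] v=[-1.1171]
Step 12: x=[5.0922] v=[-1.1998]
Step 13: x=[5.0283] v=[-1.2778]
Step 14: x=[4.9608] v=[-1.3507]
Step 15: x=[4.8899] v=[-1.4183]
Step 16: x=[4.8159] v=[-1.4804]
Step 17: x=[4.7391] v=[-1.5367]
Step 18: x=[4.6598] v=[-1.5869]
Step 19: x=[4.5783] v=[-1.6309]
Step 20: x=[4.4949] v=[-1.6685]
Step 21: x=[4.4099] v=[-1.6995]
Step 22: x=[4.3237] v=[-1.7239]
Step 23: x=[4.2366] v=[-1.7415]
Step 24: x=[4.1490] v=[-1.7522]
Step 25: x=[4.0612] v=[-1.7561]
Step 26: x=[3.9735] v=[-1.7531]
Step 27: x=[3.8863] v=[-1.7432]
Step 28: x=[3.8000] v=[-1.7264]
Step 29: x=[3.7149] v=[-1.7028]
Step 30: x=[3.6313] v=[-1.6725]
Step 31: x=[3.5495] v=[-1.6357]
Step 32: x=[3.4699] v=[-1.5924]
Step 33: x=[3.3928] v=[-1.5429]
Step 34: x=[3.3184] v=[-1.4873]
Step 35: x=[3.2471] v=[-1.4259]
Step 36: x=[3.1792] v=[-1.3589]
Step 37: x=[3.1149] v=[-1.2866]
Step 38: x=[3.0544] v=[-1.2092]
Step 39: x=[2.9981] v=[-1.1270]
Step 40: x=[2.9461] v=[-1.0404]
Step 41: x=[2.8986] v=[-0.9497]
Step 42: x=[2.8558] v=[-0.8553]
Step 43: x=[2.8179] v=[-0.7575]
Step 44: x=[2.7851] v=[-0.6568]
Step 45: x=[2.7574] v=[-0.5535]
Step 46: x=[2.7350] v=[-0.4480]
Step 47: x=[2.7180] v=[-0.3408]
Step 48: x=[2.7064] v=[-0.2322]
Step 49: x=[2.7003] v=[-0.1227]
Step 50: x=[2.6997] v=[-0.0127]
Step 51: x=[2.7046] v=[0.0973]
First v>=0 after going negative at step 51, time=2.5500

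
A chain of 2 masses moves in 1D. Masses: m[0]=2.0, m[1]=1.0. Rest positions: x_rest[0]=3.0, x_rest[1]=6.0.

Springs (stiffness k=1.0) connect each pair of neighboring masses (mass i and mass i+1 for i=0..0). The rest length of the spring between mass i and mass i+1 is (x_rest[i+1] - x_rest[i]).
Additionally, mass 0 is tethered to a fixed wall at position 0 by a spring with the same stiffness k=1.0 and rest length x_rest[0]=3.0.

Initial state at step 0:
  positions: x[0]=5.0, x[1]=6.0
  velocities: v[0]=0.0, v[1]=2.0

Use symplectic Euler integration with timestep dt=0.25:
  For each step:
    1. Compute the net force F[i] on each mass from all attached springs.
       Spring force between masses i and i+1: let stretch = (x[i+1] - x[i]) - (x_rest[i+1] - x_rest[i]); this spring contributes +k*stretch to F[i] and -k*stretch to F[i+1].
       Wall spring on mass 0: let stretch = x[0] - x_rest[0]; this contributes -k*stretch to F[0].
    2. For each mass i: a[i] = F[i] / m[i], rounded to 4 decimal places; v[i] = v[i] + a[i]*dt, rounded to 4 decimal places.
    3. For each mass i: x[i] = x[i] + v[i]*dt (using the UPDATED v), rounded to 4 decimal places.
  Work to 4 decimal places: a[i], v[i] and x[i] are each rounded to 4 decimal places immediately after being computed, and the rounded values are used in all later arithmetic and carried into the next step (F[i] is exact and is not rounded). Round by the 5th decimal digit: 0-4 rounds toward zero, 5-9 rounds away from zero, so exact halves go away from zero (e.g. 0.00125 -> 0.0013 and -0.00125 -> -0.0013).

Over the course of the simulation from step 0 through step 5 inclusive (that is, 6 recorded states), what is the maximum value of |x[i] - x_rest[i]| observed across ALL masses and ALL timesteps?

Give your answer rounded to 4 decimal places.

Answer: 3.3085

Derivation:
Step 0: x=[5.0000 6.0000] v=[0.0000 2.0000]
Step 1: x=[4.8750 6.6250] v=[-0.5000 2.5000]
Step 2: x=[4.6524 7.3281] v=[-0.8906 2.8125]
Step 3: x=[4.3680 8.0515] v=[-1.1377 2.8936]
Step 4: x=[4.0622 8.7322] v=[-1.2233 2.7227]
Step 5: x=[3.7754 9.3085] v=[-1.1473 2.3052]
Max displacement = 3.3085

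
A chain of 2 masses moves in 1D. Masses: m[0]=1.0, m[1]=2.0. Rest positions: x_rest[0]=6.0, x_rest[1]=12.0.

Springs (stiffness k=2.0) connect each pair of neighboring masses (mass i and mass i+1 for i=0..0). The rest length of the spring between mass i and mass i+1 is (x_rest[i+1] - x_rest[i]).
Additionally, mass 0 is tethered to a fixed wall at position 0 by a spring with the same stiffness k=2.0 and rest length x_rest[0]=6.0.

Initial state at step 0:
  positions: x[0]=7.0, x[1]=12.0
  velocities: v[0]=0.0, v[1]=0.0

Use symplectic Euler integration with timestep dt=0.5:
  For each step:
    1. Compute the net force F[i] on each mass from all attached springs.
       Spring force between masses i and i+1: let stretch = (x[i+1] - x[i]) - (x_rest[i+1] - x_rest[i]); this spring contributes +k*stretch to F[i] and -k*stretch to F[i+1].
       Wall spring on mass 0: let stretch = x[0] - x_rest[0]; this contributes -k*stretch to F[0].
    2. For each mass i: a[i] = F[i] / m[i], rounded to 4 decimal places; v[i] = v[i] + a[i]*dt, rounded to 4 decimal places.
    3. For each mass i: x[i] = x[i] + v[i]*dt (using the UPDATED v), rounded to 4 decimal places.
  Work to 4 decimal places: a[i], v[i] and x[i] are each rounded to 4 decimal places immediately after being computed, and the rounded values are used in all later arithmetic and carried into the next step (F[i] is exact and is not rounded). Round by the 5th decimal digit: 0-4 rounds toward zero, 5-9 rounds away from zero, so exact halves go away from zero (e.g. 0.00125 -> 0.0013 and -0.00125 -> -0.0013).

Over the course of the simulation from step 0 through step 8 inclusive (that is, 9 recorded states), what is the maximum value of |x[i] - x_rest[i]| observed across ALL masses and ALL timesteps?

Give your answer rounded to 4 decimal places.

Step 0: x=[7.0000 12.0000] v=[0.0000 0.0000]
Step 1: x=[6.0000 12.2500] v=[-2.0000 0.5000]
Step 2: x=[5.1250 12.4375] v=[-1.7500 0.3750]
Step 3: x=[5.3438 12.2969] v=[0.4375 -0.2813]
Step 4: x=[6.3672 11.9180] v=[2.0468 -0.7579]
Step 5: x=[6.9824 11.6514] v=[1.2304 -0.5333]
Step 6: x=[6.4409 11.7175] v=[-1.0830 0.1322]
Step 7: x=[5.3173 11.9645] v=[-2.2473 0.4939]
Step 8: x=[4.8586 12.0497] v=[-0.9174 0.1703]
Max displacement = 1.1414

Answer: 1.1414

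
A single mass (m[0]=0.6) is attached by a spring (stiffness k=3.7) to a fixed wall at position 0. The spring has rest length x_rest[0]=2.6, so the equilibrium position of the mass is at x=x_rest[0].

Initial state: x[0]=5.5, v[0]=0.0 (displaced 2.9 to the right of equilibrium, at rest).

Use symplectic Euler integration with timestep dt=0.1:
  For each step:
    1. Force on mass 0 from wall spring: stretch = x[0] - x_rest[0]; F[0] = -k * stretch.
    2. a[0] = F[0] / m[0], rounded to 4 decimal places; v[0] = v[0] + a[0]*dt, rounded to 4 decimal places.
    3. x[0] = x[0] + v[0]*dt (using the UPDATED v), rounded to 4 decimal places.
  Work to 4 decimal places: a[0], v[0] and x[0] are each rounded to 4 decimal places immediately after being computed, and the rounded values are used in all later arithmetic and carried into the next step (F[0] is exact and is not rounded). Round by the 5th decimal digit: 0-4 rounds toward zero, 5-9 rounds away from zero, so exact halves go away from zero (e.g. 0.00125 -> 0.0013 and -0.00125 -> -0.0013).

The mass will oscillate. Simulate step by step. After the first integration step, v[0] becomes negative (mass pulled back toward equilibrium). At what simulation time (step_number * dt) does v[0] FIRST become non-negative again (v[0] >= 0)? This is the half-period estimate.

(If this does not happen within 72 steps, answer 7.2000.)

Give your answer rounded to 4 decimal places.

Step 0: x=[5.5000] v=[0.0000]
Step 1: x=[5.3212] v=[-1.7883]
Step 2: x=[4.9746] v=[-3.4664]
Step 3: x=[4.4815] v=[-4.9307]
Step 4: x=[3.8724] v=[-6.0910]
Step 5: x=[3.1848] v=[-6.8757]
Step 6: x=[2.4612] v=[-7.2363]
Step 7: x=[1.7461] v=[-7.1507]
Step 8: x=[1.0837] v=[-6.6241]
Step 9: x=[0.5148] v=[-5.6891]
Step 10: x=[0.0745] v=[-4.4032]
Step 11: x=[-0.2101] v=[-2.8458]
Step 12: x=[-0.3214] v=[-1.1129]
Step 13: x=[-0.2525] v=[0.6886]
First v>=0 after going negative at step 13, time=1.3000

Answer: 1.3000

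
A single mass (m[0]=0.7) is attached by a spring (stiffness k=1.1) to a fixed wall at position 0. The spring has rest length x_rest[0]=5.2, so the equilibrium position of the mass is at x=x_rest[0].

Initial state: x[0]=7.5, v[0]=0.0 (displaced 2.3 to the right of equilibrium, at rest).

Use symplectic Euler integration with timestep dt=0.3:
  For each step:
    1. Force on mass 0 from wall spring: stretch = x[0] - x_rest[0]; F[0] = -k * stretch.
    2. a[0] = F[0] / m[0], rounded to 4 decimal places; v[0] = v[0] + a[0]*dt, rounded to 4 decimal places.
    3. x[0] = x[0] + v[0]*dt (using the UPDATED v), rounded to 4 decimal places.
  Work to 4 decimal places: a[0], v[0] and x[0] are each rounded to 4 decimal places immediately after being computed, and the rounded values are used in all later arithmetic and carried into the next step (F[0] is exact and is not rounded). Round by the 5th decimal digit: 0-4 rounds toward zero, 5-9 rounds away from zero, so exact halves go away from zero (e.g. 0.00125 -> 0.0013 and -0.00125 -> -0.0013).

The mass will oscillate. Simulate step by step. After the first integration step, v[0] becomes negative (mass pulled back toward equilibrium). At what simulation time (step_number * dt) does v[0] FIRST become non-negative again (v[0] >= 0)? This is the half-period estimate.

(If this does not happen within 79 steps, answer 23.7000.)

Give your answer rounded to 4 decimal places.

Step 0: x=[7.5000] v=[0.0000]
Step 1: x=[7.1747] v=[-1.0843]
Step 2: x=[6.5701] v=[-2.0152]
Step 3: x=[5.7718] v=[-2.6611]
Step 4: x=[4.8926] v=[-2.9307]
Step 5: x=[4.0569] v=[-2.7858]
Step 6: x=[3.3828] v=[-2.2469]
Step 7: x=[2.9657] v=[-1.3902]
Step 8: x=[2.8646] v=[-0.3369]
Step 9: x=[3.0938] v=[0.7641]
First v>=0 after going negative at step 9, time=2.7000

Answer: 2.7000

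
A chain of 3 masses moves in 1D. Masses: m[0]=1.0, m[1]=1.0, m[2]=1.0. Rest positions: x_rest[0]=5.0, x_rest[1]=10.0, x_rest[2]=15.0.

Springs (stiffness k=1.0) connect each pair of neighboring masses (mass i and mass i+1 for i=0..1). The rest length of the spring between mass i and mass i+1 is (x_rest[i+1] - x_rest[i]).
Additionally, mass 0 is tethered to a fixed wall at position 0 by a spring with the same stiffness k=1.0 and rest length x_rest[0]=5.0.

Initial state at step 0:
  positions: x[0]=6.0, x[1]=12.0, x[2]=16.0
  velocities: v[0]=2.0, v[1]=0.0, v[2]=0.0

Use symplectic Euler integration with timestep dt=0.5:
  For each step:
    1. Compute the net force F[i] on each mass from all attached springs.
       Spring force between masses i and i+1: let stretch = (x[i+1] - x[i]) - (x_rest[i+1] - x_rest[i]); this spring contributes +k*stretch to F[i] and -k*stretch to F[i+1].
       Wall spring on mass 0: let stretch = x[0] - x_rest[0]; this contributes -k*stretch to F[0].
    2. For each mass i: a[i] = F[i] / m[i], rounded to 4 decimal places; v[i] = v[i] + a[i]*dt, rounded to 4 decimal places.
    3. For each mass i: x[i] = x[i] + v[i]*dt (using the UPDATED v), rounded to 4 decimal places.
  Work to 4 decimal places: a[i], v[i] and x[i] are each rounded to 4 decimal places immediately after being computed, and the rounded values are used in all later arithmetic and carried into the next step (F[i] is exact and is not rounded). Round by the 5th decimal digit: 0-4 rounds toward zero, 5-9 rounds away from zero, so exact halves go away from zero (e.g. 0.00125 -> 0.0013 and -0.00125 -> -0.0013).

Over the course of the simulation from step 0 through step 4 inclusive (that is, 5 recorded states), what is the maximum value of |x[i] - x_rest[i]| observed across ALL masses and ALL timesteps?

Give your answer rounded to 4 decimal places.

Step 0: x=[6.0000 12.0000 16.0000] v=[2.0000 0.0000 0.0000]
Step 1: x=[7.0000 11.5000 16.2500] v=[2.0000 -1.0000 0.5000]
Step 2: x=[7.3750 11.0625 16.5625] v=[0.7500 -0.8750 0.6250]
Step 3: x=[6.8281 11.0782 16.7500] v=[-1.0938 0.0313 0.3750]
Step 4: x=[5.6367 11.4493 16.7696] v=[-2.3828 0.7422 0.0391]
Max displacement = 2.3750

Answer: 2.3750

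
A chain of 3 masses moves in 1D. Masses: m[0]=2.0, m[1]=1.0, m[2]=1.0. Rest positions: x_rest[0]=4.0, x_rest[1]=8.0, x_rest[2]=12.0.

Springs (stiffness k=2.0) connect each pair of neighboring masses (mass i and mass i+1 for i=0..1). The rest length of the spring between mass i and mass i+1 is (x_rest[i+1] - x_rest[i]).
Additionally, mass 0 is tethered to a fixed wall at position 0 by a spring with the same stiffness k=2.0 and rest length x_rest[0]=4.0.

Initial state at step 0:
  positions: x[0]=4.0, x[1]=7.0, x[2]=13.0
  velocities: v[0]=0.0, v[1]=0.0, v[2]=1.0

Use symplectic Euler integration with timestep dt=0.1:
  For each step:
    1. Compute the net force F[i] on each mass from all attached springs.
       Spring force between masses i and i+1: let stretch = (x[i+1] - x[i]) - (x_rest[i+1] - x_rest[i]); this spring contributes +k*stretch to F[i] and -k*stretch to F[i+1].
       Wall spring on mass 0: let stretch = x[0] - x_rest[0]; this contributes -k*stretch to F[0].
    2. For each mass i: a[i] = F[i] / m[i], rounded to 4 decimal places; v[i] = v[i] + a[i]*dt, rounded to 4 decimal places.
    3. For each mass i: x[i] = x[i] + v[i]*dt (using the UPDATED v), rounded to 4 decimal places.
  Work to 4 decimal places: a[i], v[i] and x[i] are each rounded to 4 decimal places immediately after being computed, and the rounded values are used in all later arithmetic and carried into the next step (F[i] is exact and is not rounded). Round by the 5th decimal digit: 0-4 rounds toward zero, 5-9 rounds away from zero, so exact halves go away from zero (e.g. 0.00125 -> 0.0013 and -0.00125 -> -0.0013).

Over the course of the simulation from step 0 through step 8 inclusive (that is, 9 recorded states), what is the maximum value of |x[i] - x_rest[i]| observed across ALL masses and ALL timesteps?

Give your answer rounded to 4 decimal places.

Answer: 1.0800

Derivation:
Step 0: x=[4.0000 7.0000 13.0000] v=[0.0000 0.0000 1.0000]
Step 1: x=[3.9900 7.0600 13.0600] v=[-0.1000 0.6000 0.6000]
Step 2: x=[3.9708 7.1786 13.0800] v=[-0.1920 1.1860 0.2000]
Step 3: x=[3.9440 7.3511 13.0620] v=[-0.2683 1.7247 -0.1803]
Step 4: x=[3.9118 7.5697 13.0098] v=[-0.3220 2.1855 -0.5225]
Step 5: x=[3.8771 7.8239 12.9288] v=[-0.3474 2.5419 -0.8105]
Step 6: x=[3.8431 8.1013 12.8257] v=[-0.3404 2.7735 -1.0315]
Step 7: x=[3.8132 8.3880 12.7081] v=[-0.2989 2.8667 -1.1764]
Step 8: x=[3.7909 8.6696 12.5841] v=[-0.2227 2.8158 -1.2404]
Max displacement = 1.0800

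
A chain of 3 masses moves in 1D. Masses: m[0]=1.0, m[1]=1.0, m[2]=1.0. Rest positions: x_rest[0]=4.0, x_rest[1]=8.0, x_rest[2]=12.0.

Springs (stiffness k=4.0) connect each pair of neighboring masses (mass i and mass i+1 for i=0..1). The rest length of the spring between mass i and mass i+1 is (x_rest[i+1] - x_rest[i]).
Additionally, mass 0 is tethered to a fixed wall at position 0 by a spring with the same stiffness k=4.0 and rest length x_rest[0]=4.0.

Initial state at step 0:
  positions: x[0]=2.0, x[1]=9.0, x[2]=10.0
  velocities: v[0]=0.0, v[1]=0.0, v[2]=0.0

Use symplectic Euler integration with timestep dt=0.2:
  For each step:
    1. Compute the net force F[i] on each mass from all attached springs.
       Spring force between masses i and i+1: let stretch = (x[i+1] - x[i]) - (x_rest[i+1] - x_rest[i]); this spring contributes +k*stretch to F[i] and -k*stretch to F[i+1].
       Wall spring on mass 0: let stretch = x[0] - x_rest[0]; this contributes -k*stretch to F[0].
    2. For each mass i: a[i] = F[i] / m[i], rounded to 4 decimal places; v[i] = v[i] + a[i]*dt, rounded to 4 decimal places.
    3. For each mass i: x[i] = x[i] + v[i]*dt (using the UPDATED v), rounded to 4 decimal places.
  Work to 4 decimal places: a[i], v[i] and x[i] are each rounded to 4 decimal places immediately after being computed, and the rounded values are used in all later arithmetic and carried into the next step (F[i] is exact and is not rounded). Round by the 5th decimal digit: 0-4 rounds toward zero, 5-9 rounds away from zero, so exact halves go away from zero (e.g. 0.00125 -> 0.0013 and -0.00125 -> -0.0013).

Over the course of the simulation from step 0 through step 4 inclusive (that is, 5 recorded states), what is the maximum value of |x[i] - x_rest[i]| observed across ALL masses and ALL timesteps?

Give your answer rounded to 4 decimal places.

Answer: 2.6454

Derivation:
Step 0: x=[2.0000 9.0000 10.0000] v=[0.0000 0.0000 0.0000]
Step 1: x=[2.8000 8.0400 10.4800] v=[4.0000 -4.8000 2.4000]
Step 2: x=[3.9904 6.6320 11.2096] v=[5.9520 -7.0400 3.6480]
Step 3: x=[4.9650 5.5338 11.8468] v=[4.8730 -5.4912 3.1859]
Step 4: x=[5.2362 5.3546 12.1139] v=[1.3560 -0.8958 1.3355]
Max displacement = 2.6454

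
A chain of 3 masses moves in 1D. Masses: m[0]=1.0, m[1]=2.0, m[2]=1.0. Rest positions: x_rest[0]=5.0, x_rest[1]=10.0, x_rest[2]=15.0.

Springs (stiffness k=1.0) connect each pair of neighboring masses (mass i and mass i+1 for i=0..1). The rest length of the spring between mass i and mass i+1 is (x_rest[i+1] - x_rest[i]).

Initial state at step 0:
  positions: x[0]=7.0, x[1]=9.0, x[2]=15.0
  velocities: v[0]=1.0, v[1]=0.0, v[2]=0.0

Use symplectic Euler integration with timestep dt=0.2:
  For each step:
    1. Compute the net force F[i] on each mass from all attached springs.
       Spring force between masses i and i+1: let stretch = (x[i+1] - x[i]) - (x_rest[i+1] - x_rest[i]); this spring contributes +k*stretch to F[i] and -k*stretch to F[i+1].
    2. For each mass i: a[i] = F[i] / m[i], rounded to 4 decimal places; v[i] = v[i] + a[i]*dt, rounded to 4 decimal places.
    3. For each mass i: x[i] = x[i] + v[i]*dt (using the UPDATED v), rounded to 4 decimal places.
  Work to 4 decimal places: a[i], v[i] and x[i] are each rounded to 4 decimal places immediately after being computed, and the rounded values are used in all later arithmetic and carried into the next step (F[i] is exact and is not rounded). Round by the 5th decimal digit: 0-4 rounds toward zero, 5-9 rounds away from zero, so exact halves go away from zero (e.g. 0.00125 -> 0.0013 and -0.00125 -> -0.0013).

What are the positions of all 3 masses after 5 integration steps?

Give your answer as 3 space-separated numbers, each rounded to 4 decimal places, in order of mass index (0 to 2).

Answer: 6.3141 10.0635 14.5590

Derivation:
Step 0: x=[7.0000 9.0000 15.0000] v=[1.0000 0.0000 0.0000]
Step 1: x=[7.0800 9.0800 14.9600] v=[0.4000 0.4000 -0.2000]
Step 2: x=[7.0400 9.2376 14.8848] v=[-0.2000 0.7880 -0.3760]
Step 3: x=[6.8879 9.4642 14.7837] v=[-0.7605 1.1330 -0.5054]
Step 4: x=[6.6389 9.7457 14.6698] v=[-1.2452 1.4073 -0.5693]
Step 5: x=[6.3141 10.0635 14.5590] v=[-1.6238 1.5890 -0.5541]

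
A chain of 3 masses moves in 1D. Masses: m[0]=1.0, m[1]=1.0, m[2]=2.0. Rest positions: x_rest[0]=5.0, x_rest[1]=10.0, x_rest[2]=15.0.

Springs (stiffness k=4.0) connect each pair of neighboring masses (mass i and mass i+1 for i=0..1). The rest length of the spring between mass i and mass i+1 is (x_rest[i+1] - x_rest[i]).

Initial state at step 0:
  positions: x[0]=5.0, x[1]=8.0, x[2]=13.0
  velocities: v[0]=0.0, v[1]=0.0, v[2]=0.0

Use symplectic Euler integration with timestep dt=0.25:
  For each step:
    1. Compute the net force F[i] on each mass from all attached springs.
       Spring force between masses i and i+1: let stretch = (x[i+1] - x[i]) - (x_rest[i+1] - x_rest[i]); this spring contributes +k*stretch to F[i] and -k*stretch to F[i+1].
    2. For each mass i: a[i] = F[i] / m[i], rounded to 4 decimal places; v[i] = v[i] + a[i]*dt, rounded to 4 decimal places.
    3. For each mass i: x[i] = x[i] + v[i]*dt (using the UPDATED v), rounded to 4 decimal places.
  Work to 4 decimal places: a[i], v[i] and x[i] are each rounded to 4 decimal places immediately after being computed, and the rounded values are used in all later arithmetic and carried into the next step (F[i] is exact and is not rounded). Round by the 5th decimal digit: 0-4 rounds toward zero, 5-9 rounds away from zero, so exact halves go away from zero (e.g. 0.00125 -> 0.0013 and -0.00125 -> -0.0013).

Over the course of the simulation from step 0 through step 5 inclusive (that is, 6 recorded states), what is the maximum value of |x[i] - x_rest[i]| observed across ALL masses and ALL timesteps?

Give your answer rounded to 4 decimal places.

Step 0: x=[5.0000 8.0000 13.0000] v=[0.0000 0.0000 0.0000]
Step 1: x=[4.5000 8.5000 13.0000] v=[-2.0000 2.0000 0.0000]
Step 2: x=[3.7500 9.1250 13.0625] v=[-3.0000 2.5000 0.2500]
Step 3: x=[3.0938 9.3906 13.2578] v=[-2.6250 1.0625 0.7813]
Step 4: x=[2.7618 9.0488 13.5947] v=[-1.3282 -1.3671 1.3477]
Step 5: x=[2.7515 8.2718 13.9884] v=[-0.0412 -3.1082 1.5748]
Max displacement = 2.2485

Answer: 2.2485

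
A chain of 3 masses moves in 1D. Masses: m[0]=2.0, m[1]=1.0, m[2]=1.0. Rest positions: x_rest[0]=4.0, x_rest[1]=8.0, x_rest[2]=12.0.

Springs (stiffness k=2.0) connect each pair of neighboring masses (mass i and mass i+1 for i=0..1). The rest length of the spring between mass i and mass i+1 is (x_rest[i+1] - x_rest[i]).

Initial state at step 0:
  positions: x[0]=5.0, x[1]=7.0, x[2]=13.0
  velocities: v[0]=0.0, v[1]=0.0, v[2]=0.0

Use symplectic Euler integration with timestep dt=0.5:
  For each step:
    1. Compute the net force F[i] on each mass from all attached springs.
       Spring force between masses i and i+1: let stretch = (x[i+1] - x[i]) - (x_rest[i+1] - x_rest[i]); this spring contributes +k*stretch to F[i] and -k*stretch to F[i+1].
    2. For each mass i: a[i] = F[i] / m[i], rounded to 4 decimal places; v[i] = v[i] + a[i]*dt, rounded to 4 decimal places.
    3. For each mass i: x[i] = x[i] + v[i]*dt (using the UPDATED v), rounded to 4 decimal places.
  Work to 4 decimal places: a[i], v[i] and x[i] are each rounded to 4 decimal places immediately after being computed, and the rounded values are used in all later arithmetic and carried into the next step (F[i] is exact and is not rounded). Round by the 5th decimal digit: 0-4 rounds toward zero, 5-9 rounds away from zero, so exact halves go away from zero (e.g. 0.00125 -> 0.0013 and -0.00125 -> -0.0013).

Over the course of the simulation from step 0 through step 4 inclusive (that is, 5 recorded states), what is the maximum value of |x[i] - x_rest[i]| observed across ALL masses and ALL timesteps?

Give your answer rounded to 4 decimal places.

Answer: 2.2500

Derivation:
Step 0: x=[5.0000 7.0000 13.0000] v=[0.0000 0.0000 0.0000]
Step 1: x=[4.5000 9.0000 12.0000] v=[-1.0000 4.0000 -2.0000]
Step 2: x=[4.1250 10.2500 11.5000] v=[-0.7500 2.5000 -1.0000]
Step 3: x=[4.2813 9.0625 12.3750] v=[0.3125 -2.3750 1.7500]
Step 4: x=[4.6329 7.1407 13.5938] v=[0.7031 -3.8437 2.4375]
Max displacement = 2.2500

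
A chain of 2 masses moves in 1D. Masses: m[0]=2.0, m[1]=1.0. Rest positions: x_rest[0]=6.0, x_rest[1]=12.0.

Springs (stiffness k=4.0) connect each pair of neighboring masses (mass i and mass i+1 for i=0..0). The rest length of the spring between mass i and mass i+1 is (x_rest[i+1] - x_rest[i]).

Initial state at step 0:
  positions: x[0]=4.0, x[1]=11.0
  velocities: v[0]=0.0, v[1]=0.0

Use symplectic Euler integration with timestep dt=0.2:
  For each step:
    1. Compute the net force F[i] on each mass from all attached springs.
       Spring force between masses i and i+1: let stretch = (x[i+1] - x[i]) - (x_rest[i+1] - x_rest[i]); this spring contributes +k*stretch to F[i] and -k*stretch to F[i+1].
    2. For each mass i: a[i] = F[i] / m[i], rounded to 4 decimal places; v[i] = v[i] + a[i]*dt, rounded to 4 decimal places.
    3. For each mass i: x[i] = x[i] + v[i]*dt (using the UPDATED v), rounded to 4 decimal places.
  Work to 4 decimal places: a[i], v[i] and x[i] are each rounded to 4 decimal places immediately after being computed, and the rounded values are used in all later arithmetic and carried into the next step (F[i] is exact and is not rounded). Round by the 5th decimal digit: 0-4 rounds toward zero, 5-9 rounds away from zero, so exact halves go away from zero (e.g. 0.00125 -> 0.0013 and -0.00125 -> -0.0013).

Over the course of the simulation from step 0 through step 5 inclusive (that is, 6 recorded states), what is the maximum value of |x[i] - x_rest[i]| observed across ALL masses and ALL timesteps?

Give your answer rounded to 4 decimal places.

Step 0: x=[4.0000 11.0000] v=[0.0000 0.0000]
Step 1: x=[4.0800 10.8400] v=[0.4000 -0.8000]
Step 2: x=[4.2208 10.5584] v=[0.7040 -1.4080]
Step 3: x=[4.3886 10.2228] v=[0.8390 -1.6781]
Step 4: x=[4.5431 9.9137] v=[0.7727 -1.5455]
Step 5: x=[4.6473 9.7053] v=[0.5209 -1.0420]
Max displacement = 2.2947

Answer: 2.2947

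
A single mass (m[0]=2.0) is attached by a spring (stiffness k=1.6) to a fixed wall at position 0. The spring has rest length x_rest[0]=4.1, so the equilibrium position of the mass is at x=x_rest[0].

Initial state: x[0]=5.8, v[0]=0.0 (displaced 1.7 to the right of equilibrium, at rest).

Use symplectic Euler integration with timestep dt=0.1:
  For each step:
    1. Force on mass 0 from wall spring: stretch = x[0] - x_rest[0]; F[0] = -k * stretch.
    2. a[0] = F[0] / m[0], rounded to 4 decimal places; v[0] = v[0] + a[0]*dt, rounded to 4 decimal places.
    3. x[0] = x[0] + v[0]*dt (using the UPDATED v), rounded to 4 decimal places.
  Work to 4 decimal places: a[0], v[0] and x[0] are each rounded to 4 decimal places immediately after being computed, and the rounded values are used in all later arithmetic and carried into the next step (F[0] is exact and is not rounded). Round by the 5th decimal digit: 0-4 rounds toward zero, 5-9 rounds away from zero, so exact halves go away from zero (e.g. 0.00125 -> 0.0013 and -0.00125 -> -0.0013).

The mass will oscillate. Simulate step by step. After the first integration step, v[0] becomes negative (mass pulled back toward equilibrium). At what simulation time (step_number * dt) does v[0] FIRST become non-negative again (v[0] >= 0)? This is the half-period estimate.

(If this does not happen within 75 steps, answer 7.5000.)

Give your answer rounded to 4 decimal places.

Step 0: x=[5.8000] v=[0.0000]
Step 1: x=[5.7864] v=[-0.1360]
Step 2: x=[5.7593] v=[-0.2709]
Step 3: x=[5.7189] v=[-0.4036]
Step 4: x=[5.6656] v=[-0.5331]
Step 5: x=[5.5998] v=[-0.6584]
Step 6: x=[5.5220] v=[-0.7784]
Step 7: x=[5.4328] v=[-0.8922]
Step 8: x=[5.3329] v=[-0.9988]
Step 9: x=[5.2232] v=[-1.0974]
Step 10: x=[5.1045] v=[-1.1873]
Step 11: x=[4.9777] v=[-1.2677]
Step 12: x=[4.8439] v=[-1.3379]
Step 13: x=[4.7042] v=[-1.3974]
Step 14: x=[4.5596] v=[-1.4457]
Step 15: x=[4.4114] v=[-1.4825]
Step 16: x=[4.2607] v=[-1.5074]
Step 17: x=[4.1087] v=[-1.5203]
Step 18: x=[3.9566] v=[-1.5210]
Step 19: x=[3.8057] v=[-1.5095]
Step 20: x=[3.6571] v=[-1.4860]
Step 21: x=[3.5120] v=[-1.4506]
Step 22: x=[3.3716] v=[-1.4036]
Step 23: x=[3.2371] v=[-1.3453]
Step 24: x=[3.1095] v=[-1.2763]
Step 25: x=[2.9898] v=[-1.1971]
Step 26: x=[2.8790] v=[-1.1083]
Step 27: x=[2.7779] v=[-1.0106]
Step 28: x=[2.6874] v=[-0.9048]
Step 29: x=[2.6082] v=[-0.7918]
Step 30: x=[2.5410] v=[-0.6725]
Step 31: x=[2.4862] v=[-0.5478]
Step 32: x=[2.4443] v=[-0.4187]
Step 33: x=[2.4157] v=[-0.2862]
Step 34: x=[2.4006] v=[-0.1515]
Step 35: x=[2.3990] v=[-0.0156]
Step 36: x=[2.4111] v=[0.1205]
First v>=0 after going negative at step 36, time=3.6000

Answer: 3.6000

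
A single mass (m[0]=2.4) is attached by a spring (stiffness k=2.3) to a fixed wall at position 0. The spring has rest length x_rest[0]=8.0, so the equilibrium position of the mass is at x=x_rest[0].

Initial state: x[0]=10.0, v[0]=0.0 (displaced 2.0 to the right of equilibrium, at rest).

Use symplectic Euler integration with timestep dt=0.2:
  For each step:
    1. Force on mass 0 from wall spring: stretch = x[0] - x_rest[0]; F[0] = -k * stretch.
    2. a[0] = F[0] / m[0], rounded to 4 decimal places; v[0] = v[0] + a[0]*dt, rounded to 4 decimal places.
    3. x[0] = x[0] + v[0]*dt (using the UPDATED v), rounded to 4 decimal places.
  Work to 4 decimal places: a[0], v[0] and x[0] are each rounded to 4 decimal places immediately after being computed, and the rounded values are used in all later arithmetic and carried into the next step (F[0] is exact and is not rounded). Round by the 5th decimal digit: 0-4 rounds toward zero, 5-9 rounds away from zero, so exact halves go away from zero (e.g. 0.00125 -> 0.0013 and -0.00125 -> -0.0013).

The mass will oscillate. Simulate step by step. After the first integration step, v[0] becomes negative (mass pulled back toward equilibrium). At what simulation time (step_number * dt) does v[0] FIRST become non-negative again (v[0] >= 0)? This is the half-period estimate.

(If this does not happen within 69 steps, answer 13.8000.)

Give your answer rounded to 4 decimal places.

Step 0: x=[10.0000] v=[0.0000]
Step 1: x=[9.9233] v=[-0.3833]
Step 2: x=[9.7729] v=[-0.7519]
Step 3: x=[9.5546] v=[-1.0917]
Step 4: x=[9.2767] v=[-1.3897]
Step 5: x=[8.9498] v=[-1.6344]
Step 6: x=[8.5865] v=[-1.8164]
Step 7: x=[8.2007] v=[-1.9288]
Step 8: x=[7.8072] v=[-1.9673]
Step 9: x=[7.4211] v=[-1.9303]
Step 10: x=[7.0572] v=[-1.8193]
Step 11: x=[6.7295] v=[-1.6386]
Step 12: x=[6.4505] v=[-1.3951]
Step 13: x=[6.2309] v=[-1.0981]
Step 14: x=[6.0791] v=[-0.7590]
Step 15: x=[6.0009] v=[-0.3908]
Step 16: x=[5.9994] v=[-0.0076]
Step 17: x=[6.0746] v=[0.3758]
First v>=0 after going negative at step 17, time=3.4000

Answer: 3.4000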